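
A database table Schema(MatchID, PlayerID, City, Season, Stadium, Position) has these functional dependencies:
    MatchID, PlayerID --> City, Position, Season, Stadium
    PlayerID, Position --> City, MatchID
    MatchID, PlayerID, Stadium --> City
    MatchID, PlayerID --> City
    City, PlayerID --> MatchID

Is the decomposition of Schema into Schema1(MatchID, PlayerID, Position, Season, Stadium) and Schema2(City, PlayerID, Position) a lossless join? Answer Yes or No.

Common attributes: {PlayerID, Position}; their closure is {City, MatchID, PlayerID, Position, Season, Stadium}.
Since Schema1 ⊆ {City, MatchID, PlayerID, Position, Season, Stadium}, the intersection is a superkey of Schema1; the decomposition is lossless.

Yes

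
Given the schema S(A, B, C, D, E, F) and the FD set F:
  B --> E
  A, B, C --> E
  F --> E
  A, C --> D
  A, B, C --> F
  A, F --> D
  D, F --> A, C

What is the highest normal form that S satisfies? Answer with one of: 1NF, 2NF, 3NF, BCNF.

1NF

Candidate keys: {A, B, C}, {A, B, F}, {B, D, F}. Prime attributes: {A, B, C, D, F}.
B --> E breaks BCNF: {B}⁺ = {B, E}, so {B} is not a superkey.
B --> E determines the non-prime attribute {E} from a non-superkey — 3NF is violated.
The proper key subset {B} of {A, B, C} determines non-prime {E}, so the relation is not even in 2NF.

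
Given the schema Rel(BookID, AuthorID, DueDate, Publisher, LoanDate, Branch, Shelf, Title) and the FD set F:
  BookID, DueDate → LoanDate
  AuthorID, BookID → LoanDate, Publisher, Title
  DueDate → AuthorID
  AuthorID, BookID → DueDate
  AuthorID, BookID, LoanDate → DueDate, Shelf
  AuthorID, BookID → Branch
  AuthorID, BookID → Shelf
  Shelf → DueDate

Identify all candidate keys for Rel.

Attributes never on any right-hand side: {BookID} — every candidate key must contain it.
{AuthorID, BookID} is a candidate key since {AuthorID, BookID}⁺ = {AuthorID, BookID, Branch, DueDate, LoanDate, Publisher, Shelf, Title} covers every attribute.
{BookID, DueDate} is a candidate key since {BookID, DueDate}⁺ = {AuthorID, BookID, Branch, DueDate, LoanDate, Publisher, Shelf, Title} covers every attribute.
{BookID, Shelf} is a candidate key since {BookID, Shelf}⁺ = {AuthorID, BookID, Branch, DueDate, LoanDate, Publisher, Shelf, Title} covers every attribute.
Any other superkey properly contains one of these, so there are no further candidate keys.

{AuthorID, BookID}, {BookID, DueDate}, {BookID, Shelf}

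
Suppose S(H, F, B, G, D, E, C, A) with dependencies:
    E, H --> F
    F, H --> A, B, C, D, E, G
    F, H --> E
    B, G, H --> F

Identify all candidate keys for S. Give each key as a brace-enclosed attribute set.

{B, G, H}, {E, H}, {F, H}

{H} never appears on the right of any FD, so every key must include it.
Closure of {E, H} is {A, B, C, D, E, F, G, H}, the whole schema; {E, H} is a candidate key.
Closure of {F, H} is {A, B, C, D, E, F, G, H}, the whole schema; {F, H} is a candidate key.
Closure of {B, G, H} is {A, B, C, D, E, F, G, H}, the whole schema; {B, G, H} is a candidate key.
Any other superkey properly contains one of these, so there are no further candidate keys.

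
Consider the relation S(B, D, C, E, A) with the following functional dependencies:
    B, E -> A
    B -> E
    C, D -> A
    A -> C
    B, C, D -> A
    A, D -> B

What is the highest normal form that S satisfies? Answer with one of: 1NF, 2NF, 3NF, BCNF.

Candidate keys: {A, D}, {B, D}, {C, D}. Prime attributes: {A, B, C, D}.
B, E -> A: {B, E}⁺ = {A, B, C, E}, which is not all of the attributes, so the left side is not a superkey — BCNF is violated.
B -> E has non-prime {E} on the right and a non-superkey on the left, so 3NF fails.
{B} is a proper subset of the key {B, D}, and {B}⁺ contains the non-prime attribute {E} — a partial dependency, so 2NF is violated.

1NF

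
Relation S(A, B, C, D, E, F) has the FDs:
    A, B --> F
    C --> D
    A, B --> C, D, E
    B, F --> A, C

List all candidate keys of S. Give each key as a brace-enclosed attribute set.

{B} never appears on the right of any FD, so every key must include it.
{A, B}⁺ = {A, B, C, D, E, F}, which is every attribute, so {A, B} is a candidate key.
{B, F}⁺ = {A, B, C, D, E, F}, which is every attribute, so {B, F} is a candidate key.
Any other superkey properly contains one of these, so there are no further candidate keys.

{A, B}, {B, F}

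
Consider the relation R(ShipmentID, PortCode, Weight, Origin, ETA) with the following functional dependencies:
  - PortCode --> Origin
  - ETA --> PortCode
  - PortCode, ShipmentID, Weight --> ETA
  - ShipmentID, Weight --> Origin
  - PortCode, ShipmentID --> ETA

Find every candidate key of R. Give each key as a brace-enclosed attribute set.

{ETA, ShipmentID, Weight}, {PortCode, ShipmentID, Weight}

Attributes never on any right-hand side: {ShipmentID, Weight} — every candidate key must contain all of them.
Closure of {ETA, ShipmentID, Weight} is {ETA, Origin, PortCode, ShipmentID, Weight}, the whole schema; {ETA, ShipmentID, Weight} is a candidate key.
Closure of {PortCode, ShipmentID, Weight} is {ETA, Origin, PortCode, ShipmentID, Weight}, the whole schema; {PortCode, ShipmentID, Weight} is a candidate key.
No proper subset of any of these is a key, and no other minimal superkey exists.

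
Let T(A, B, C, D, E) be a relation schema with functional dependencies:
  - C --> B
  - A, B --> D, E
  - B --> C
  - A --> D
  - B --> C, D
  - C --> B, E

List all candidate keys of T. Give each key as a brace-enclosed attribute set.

{A, B}, {A, C}

No FD produces {A}, so it must be in every candidate key.
Closure of {A, B} is {A, B, C, D, E}, the whole schema; {A, B} is a candidate key.
Closure of {A, C} is {A, B, C, D, E}, the whole schema; {A, C} is a candidate key.
These are minimal and exhaustive — every other superkey contains one of them.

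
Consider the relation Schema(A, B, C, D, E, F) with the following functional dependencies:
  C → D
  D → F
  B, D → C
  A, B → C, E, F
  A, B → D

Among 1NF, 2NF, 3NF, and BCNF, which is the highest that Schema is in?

Candidate key: {A, B}. Prime attributes: {A, B}.
C → D breaks BCNF: {C}⁺ = {C, D, F}, so {C} is not a superkey.
C → D determines the non-prime attribute {D} from a non-superkey — 3NF is violated.
No proper subset of a key has a non-prime attribute in its closure, so there is no partial dependency; 2NF holds.

2NF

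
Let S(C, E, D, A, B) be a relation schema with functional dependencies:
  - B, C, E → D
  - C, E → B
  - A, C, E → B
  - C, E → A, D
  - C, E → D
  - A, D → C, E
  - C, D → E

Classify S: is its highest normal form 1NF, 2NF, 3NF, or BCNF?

Candidate keys: {A, D}, {C, D}, {C, E}. Prime attributes: {A, C, D, E}.
The left-hand side of every FD is a superkey, so BCNF is satisfied.

BCNF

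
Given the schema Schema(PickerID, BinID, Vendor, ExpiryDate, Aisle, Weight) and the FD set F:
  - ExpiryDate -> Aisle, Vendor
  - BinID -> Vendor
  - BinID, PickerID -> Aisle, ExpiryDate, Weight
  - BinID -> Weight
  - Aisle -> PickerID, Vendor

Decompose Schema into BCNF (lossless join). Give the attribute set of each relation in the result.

{Aisle, ExpiryDate}; {Aisle, PickerID, Vendor}; {BinID, ExpiryDate}; {BinID, Weight}

Candidate keys of the original relation: {Aisle, BinID}, {BinID, ExpiryDate}, {BinID, PickerID}.
{Aisle, BinID, ExpiryDate, PickerID, Vendor, Weight}: {ExpiryDate} determines {Aisle, ExpiryDate, PickerID, Vendor} here but is not a superkey — split on ExpiryDate -> Aisle, PickerID, Vendor, giving {Aisle, ExpiryDate, PickerID, Vendor} and {BinID, ExpiryDate, Weight}.
{Aisle, ExpiryDate, PickerID, Vendor}: {Aisle} determines {Aisle, PickerID, Vendor} here but is not a superkey — split on Aisle -> PickerID, Vendor, giving {Aisle, PickerID, Vendor} and {Aisle, ExpiryDate}.
{Aisle, PickerID, Vendor} is in BCNF.
{Aisle, ExpiryDate} is in BCNF.
{BinID, ExpiryDate, Weight}: {BinID} determines {BinID, Weight} here but is not a superkey — split on BinID -> Weight, giving {BinID, Weight} and {BinID, ExpiryDate}.
{BinID, Weight} is in BCNF.
{BinID, ExpiryDate} is in BCNF.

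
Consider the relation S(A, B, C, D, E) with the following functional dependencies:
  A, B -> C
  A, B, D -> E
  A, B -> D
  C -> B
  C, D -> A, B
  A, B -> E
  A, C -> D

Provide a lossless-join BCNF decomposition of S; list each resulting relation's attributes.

{A, C, D, E}; {B, C}

Candidate keys of the original relation: {A, B}, {A, C}, {C, D}.
Within {A, B, C, D, E}: {C}⁺ ∩ {A, B, C, D, E} = {B, C}, not the whole set, so C -> B violates BCNF; decompose into {B, C} and {A, C, D, E}.
{B, C}: every determinant is a superkey — BCNF.
{A, C, D, E}: every determinant is a superkey — BCNF.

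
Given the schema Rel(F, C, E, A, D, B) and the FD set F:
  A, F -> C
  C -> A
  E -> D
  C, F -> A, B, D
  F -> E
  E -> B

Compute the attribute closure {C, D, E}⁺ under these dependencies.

{A, B, C, D, E}

Start with {C, D, E}.
C -> A applies; add {A} → now {A, C, D, E}.
E -> B applies; add {B} → now {A, B, C, D, E}.
No further FD applies.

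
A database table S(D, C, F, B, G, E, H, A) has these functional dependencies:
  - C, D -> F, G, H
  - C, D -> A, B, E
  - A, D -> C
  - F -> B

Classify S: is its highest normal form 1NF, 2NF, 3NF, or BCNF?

Candidate keys: {A, D}, {C, D}. Prime attributes: {A, C, D}.
F -> B: {F}⁺ = {B, F}, which is not all of the attributes, so the left side is not a superkey — BCNF is violated.
Because {B} is non-prime and the left side of F -> B is not a superkey, the relation is not in 3NF.
No non-prime attribute depends on a proper subset of any candidate key, so 2NF holds.

2NF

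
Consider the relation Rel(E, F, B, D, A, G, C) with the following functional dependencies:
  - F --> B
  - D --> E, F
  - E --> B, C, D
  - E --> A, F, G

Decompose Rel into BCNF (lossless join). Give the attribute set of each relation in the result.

Candidate keys of the original relation: {D}, {E}.
In {A, B, C, D, E, F, G}, {F} is not a superkey ({F}⁺ restricted to this set is {B, F}), so split on F --> B into {B, F} and {A, C, D, E, F, G}.
{B, F}: every determinant is a superkey — BCNF.
{A, C, D, E, F, G}: every determinant is a superkey — BCNF.

{A, C, D, E, F, G}; {B, F}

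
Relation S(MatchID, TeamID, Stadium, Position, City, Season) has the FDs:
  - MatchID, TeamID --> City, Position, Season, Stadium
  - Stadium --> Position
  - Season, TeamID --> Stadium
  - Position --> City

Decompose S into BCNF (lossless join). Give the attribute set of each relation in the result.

Candidate key of the original relation: {MatchID, TeamID}.
{City, MatchID, Position, Season, Stadium, TeamID}: {Stadium} determines {City, Position, Stadium} here but is not a superkey — split on Stadium --> City, Position, giving {City, Position, Stadium} and {MatchID, Season, Stadium, TeamID}.
{City, Position, Stadium}: {Position} determines {City, Position} here but is not a superkey — split on Position --> City, giving {City, Position} and {Position, Stadium}.
{City, Position} has no BCNF violation.
{Position, Stadium} has no BCNF violation.
{MatchID, Season, Stadium, TeamID}: {Season, TeamID} determines {Season, Stadium, TeamID} here but is not a superkey — split on Season, TeamID --> Stadium, giving {Season, Stadium, TeamID} and {MatchID, Season, TeamID}.
{Season, Stadium, TeamID} has no BCNF violation.
{MatchID, Season, TeamID} has no BCNF violation.

{City, Position}; {MatchID, Season, TeamID}; {Position, Stadium}; {Season, Stadium, TeamID}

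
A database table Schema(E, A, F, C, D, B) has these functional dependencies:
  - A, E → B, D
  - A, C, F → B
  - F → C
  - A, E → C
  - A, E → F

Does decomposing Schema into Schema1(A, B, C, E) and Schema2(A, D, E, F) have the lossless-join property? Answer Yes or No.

Yes

Common attributes: {A, E}; their closure is {A, B, C, D, E, F}.
This includes all of Schema1, so the common attributes are a superkey of Schema1 — the join is lossless.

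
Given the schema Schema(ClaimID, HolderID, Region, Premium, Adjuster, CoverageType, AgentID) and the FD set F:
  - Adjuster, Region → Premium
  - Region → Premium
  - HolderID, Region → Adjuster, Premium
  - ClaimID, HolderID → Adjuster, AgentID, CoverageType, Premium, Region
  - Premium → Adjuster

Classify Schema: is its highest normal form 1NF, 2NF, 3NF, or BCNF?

2NF

Candidate key: {ClaimID, HolderID}. Prime attributes: {ClaimID, HolderID}.
For Adjuster, Region → Premium we have {Adjuster, Region}⁺ = {Adjuster, Premium, Region}; {Adjuster, Region} is not a superkey, so BCNF fails.
Adjuster, Region → Premium determines the non-prime attribute {Premium} from a non-superkey — 3NF is violated.
No proper subset of a key has a non-prime attribute in its closure, so there is no partial dependency; 2NF holds.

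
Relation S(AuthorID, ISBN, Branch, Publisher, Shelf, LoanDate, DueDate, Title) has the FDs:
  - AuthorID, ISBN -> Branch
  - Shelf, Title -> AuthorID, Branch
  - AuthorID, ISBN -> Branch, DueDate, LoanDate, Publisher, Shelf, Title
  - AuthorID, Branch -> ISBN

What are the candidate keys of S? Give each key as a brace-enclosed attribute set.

{AuthorID, Branch}, {AuthorID, ISBN}, {Shelf, Title}

{AuthorID, Branch} is a candidate key since {AuthorID, Branch}⁺ = {AuthorID, Branch, DueDate, ISBN, LoanDate, Publisher, Shelf, Title} covers every attribute.
{AuthorID, ISBN} is a candidate key since {AuthorID, ISBN}⁺ = {AuthorID, Branch, DueDate, ISBN, LoanDate, Publisher, Shelf, Title} covers every attribute.
{Shelf, Title} is a candidate key since {Shelf, Title}⁺ = {AuthorID, Branch, DueDate, ISBN, LoanDate, Publisher, Shelf, Title} covers every attribute.
These are minimal and exhaustive — every other superkey contains one of them.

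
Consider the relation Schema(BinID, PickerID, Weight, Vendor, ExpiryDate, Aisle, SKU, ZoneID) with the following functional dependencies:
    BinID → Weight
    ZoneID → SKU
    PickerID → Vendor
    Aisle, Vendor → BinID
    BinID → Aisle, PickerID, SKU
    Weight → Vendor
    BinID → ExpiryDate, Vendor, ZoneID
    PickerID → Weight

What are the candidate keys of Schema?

{Aisle, PickerID}, {Aisle, Vendor}, {Aisle, Weight}, {BinID}

{BinID}⁺ = {Aisle, BinID, ExpiryDate, PickerID, SKU, Vendor, Weight, ZoneID}, which is every attribute, so {BinID} is a candidate key.
{Aisle, PickerID}⁺ = {Aisle, BinID, ExpiryDate, PickerID, SKU, Vendor, Weight, ZoneID}, which is every attribute, so {Aisle, PickerID} is a candidate key.
{Aisle, Vendor}⁺ = {Aisle, BinID, ExpiryDate, PickerID, SKU, Vendor, Weight, ZoneID}, which is every attribute, so {Aisle, Vendor} is a candidate key.
{Aisle, Weight}⁺ = {Aisle, BinID, ExpiryDate, PickerID, SKU, Vendor, Weight, ZoneID}, which is every attribute, so {Aisle, Weight} is a candidate key.
Any other superkey properly contains one of these, so there are no further candidate keys.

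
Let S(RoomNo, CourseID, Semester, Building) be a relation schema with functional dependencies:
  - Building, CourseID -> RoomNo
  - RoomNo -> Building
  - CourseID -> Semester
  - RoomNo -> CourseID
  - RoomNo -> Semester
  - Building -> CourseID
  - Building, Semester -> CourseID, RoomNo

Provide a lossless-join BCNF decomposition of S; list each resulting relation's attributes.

{Building, CourseID, RoomNo}; {CourseID, Semester}

Candidate keys of the original relation: {Building}, {RoomNo}.
Within {Building, CourseID, RoomNo, Semester}: {CourseID}⁺ ∩ {Building, CourseID, RoomNo, Semester} = {CourseID, Semester}, not the whole set, so CourseID -> Semester violates BCNF; decompose into {CourseID, Semester} and {Building, CourseID, RoomNo}.
{CourseID, Semester}: every determinant is a superkey — BCNF.
{Building, CourseID, RoomNo}: every determinant is a superkey — BCNF.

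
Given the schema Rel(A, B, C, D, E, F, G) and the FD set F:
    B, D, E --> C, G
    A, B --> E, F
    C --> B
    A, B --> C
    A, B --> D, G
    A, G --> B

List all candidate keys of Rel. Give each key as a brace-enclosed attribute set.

{A} never appears on the right of any FD, so every key must include it.
{A, B}⁺ = {A, B, C, D, E, F, G}, which is every attribute, so {A, B} is a candidate key.
{A, C}⁺ = {A, B, C, D, E, F, G}, which is every attribute, so {A, C} is a candidate key.
{A, G}⁺ = {A, B, C, D, E, F, G}, which is every attribute, so {A, G} is a candidate key.
These are minimal and exhaustive — every other superkey contains one of them.

{A, B}, {A, C}, {A, G}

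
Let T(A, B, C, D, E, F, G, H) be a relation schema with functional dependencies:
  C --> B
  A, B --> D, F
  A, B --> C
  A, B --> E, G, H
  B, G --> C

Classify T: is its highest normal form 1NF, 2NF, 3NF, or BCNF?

Candidate keys: {A, B}, {A, C}. Prime attributes: {A, B, C}.
C --> B breaks BCNF: {C}⁺ = {B, C}, so {C} is not a superkey.
But every attribute on its right side ({B}) is prime, and the same holds for every other non-superkey FD, so 3NF still holds.

3NF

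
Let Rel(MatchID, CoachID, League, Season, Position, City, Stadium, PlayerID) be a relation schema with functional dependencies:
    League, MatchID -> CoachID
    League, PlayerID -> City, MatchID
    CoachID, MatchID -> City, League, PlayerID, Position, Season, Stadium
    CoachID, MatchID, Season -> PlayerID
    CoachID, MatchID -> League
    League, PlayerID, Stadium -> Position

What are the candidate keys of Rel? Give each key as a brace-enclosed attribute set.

{CoachID, MatchID}, {League, MatchID}, {League, PlayerID}

Closure of {CoachID, MatchID} is {City, CoachID, League, MatchID, PlayerID, Position, Season, Stadium}, the whole schema; {CoachID, MatchID} is a candidate key.
Closure of {League, MatchID} is {City, CoachID, League, MatchID, PlayerID, Position, Season, Stadium}, the whole schema; {League, MatchID} is a candidate key.
Closure of {League, PlayerID} is {City, CoachID, League, MatchID, PlayerID, Position, Season, Stadium}, the whole schema; {League, PlayerID} is a candidate key.
Any other superkey properly contains one of these, so there are no further candidate keys.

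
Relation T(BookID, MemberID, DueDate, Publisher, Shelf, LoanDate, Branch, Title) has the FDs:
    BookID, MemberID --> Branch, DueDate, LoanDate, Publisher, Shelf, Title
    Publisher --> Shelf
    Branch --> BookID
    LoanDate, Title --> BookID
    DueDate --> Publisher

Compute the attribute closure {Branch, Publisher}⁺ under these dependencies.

{BookID, Branch, Publisher, Shelf}

Start with {Branch, Publisher}.
Publisher --> Shelf applies; add {Shelf} → now {Branch, Publisher, Shelf}.
Branch --> BookID applies; add {BookID} → now {BookID, Branch, Publisher, Shelf}.
No further FD applies.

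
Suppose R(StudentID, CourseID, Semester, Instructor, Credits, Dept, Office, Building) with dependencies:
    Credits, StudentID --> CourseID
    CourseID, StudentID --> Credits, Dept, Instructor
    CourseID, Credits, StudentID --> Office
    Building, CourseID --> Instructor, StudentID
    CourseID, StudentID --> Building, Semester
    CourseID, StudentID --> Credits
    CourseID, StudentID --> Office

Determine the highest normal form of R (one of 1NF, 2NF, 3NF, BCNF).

Candidate keys: {Building, CourseID}, {CourseID, StudentID}, {Credits, StudentID}. Prime attributes: {Building, CourseID, Credits, StudentID}.
Each dependency's left side is a superkey — BCNF holds.

BCNF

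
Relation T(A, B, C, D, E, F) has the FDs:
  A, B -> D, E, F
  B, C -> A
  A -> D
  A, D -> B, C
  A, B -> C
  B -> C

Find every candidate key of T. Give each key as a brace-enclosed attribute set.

Closure of {A} is {A, B, C, D, E, F}, the whole schema; {A} is a candidate key.
Closure of {B} is {A, B, C, D, E, F}, the whole schema; {B} is a candidate key.
No proper subset of any of these is a key, and no other minimal superkey exists.

{A}, {B}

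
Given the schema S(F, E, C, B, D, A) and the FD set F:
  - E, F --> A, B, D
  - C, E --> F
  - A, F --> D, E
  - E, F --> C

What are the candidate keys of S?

{A, F}, {C, E}, {E, F}

{A, F}⁺ = {A, B, C, D, E, F}, which is every attribute, so {A, F} is a candidate key.
{C, E}⁺ = {A, B, C, D, E, F}, which is every attribute, so {C, E} is a candidate key.
{E, F}⁺ = {A, B, C, D, E, F}, which is every attribute, so {E, F} is a candidate key.
These are minimal and exhaustive — every other superkey contains one of them.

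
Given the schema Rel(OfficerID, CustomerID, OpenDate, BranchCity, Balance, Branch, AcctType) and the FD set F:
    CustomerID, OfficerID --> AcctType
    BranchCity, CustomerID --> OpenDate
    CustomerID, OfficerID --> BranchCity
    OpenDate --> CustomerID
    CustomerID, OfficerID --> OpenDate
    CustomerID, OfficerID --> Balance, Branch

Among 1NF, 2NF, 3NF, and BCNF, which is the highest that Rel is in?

3NF

Candidate keys: {CustomerID, OfficerID}, {OfficerID, OpenDate}. Prime attributes: {CustomerID, OfficerID, OpenDate}.
For BranchCity, CustomerID --> OpenDate we have {BranchCity, CustomerID}⁺ = {BranchCity, CustomerID, OpenDate}; {BranchCity, CustomerID} is not a superkey, so BCNF fails.
Its right-hand attributes {OpenDate} are all prime, as are those of every other non-superkey FD — the relation is in 3NF.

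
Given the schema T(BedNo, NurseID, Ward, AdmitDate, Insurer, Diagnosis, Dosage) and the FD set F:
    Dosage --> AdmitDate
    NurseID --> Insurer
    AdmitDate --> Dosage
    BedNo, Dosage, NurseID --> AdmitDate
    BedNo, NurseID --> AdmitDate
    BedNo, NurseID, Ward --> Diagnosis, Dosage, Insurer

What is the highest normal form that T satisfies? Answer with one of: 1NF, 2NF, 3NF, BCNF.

Candidate key: {BedNo, NurseID, Ward}. Prime attributes: {BedNo, NurseID, Ward}.
Dosage --> AdmitDate: {Dosage}⁺ = {AdmitDate, Dosage}, which is not all of the attributes, so the left side is not a superkey — BCNF is violated.
Dosage --> AdmitDate has non-prime {AdmitDate} on the right and a non-superkey on the left, so 3NF fails.
{NurseID} is a proper subset of the key {BedNo, NurseID, Ward}, and {NurseID}⁺ contains the non-prime attribute {Insurer} — a partial dependency, so 2NF is violated.

1NF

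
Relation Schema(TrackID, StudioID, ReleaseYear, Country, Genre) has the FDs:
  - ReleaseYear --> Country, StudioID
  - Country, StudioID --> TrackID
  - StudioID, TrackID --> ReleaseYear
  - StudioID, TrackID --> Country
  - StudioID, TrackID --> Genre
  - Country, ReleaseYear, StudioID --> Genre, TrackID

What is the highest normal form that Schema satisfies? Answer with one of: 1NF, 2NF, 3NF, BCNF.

BCNF

Candidate keys: {Country, StudioID}, {ReleaseYear}, {StudioID, TrackID}. Prime attributes: {Country, ReleaseYear, StudioID, TrackID}.
The left-hand side of every FD is a superkey, so BCNF is satisfied.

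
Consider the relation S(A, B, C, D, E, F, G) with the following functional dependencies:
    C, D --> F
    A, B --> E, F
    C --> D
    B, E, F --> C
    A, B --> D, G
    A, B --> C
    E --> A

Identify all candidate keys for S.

{A, B}, {B, E}

{B} never appears on the right of any FD, so every key must include it.
Closure of {A, B} is {A, B, C, D, E, F, G}, the whole schema; {A, B} is a candidate key.
Closure of {B, E} is {A, B, C, D, E, F, G}, the whole schema; {B, E} is a candidate key.
No proper subset of any of these is a key, and no other minimal superkey exists.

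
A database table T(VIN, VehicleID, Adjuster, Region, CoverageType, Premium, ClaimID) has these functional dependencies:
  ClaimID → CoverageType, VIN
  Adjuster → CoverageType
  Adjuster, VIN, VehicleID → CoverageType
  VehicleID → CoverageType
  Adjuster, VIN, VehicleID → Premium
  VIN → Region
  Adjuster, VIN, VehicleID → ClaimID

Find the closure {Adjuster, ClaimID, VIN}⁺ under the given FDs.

Start with {Adjuster, ClaimID, VIN}.
ClaimID → CoverageType, VIN applies; add {CoverageType} → now {Adjuster, ClaimID, CoverageType, VIN}.
VIN → Region applies; add {Region} → now {Adjuster, ClaimID, CoverageType, Region, VIN}.
No further FD applies.

{Adjuster, ClaimID, CoverageType, Region, VIN}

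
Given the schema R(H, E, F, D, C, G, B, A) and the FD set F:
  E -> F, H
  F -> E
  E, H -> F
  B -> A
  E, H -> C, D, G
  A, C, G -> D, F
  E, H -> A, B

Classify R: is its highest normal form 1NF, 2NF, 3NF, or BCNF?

3NF

Candidate keys: {A, C, G}, {B, C, G}, {E}, {F}. Prime attributes: {A, B, C, E, F, G}.
B -> A: {B}⁺ = {A, B}, which is not all of the attributes, so the left side is not a superkey — BCNF is violated.
Its right-hand attributes {A} are all prime, as are those of every other non-superkey FD — the relation is in 3NF.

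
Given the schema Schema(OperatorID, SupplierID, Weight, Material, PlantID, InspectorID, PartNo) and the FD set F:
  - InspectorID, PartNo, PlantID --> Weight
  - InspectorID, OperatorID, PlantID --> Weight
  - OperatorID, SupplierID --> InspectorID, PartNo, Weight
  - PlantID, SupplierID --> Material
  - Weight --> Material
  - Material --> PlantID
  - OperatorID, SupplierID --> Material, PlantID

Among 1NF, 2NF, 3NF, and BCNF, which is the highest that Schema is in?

2NF

Candidate key: {OperatorID, SupplierID}. Prime attributes: {OperatorID, SupplierID}.
For InspectorID, PartNo, PlantID --> Weight we have {InspectorID, PartNo, PlantID}⁺ = {InspectorID, Material, PartNo, PlantID, Weight}; {InspectorID, PartNo, PlantID} is not a superkey, so BCNF fails.
InspectorID, PartNo, PlantID --> Weight determines the non-prime attribute {Weight} from a non-superkey — 3NF is violated.
No non-prime attribute depends on a proper subset of any candidate key, so 2NF holds.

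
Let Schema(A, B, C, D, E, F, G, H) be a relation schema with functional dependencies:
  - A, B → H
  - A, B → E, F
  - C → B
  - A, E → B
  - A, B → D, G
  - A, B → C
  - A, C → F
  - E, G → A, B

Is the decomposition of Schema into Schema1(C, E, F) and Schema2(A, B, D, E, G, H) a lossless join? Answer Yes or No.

Schema1 ∩ Schema2 = {E}; its closure under F is {E}.
Schema1 ⊄ {E} and Schema2 ⊄ {E}, so the split is lossy.

No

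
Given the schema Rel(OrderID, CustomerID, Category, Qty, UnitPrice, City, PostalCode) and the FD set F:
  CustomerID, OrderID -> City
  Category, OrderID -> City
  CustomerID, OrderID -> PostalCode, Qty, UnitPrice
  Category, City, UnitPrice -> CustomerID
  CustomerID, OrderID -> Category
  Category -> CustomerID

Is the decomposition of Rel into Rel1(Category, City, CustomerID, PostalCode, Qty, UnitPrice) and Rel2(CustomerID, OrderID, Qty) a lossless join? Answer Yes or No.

No

Rel1 ∩ Rel2 = {CustomerID, Qty}; its closure under F is {CustomerID, Qty}.
Rel1 ⊄ {CustomerID, Qty} and Rel2 ⊄ {CustomerID, Qty}, so the split is lossy.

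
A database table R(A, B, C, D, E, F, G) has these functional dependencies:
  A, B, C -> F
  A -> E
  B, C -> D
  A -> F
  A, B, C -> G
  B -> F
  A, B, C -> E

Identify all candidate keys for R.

{A, B, C}

{A, B, C} never appear on the right of any FD, so every key must include all of them.
{A, B, C}⁺ = {A, B, C, D, E, F, G} — all of the relation — so {A, B, C} is a candidate key.
No other minimal set has full closure, so this is the only candidate key.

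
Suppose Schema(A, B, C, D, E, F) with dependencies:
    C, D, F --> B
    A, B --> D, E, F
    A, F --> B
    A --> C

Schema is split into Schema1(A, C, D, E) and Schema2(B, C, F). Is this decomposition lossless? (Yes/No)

No

Common attributes: {C}; their closure is {C}.
The closure covers neither Schema1 nor Schema2 entirely; the join is not lossless.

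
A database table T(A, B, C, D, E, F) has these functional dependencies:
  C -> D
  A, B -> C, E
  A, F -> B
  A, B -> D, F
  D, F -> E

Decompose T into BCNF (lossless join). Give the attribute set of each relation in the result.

Candidate keys of the original relation: {A, B}, {A, F}.
{A, B, C, D, E, F}: {C} determines {C, D} here but is not a superkey — split on C -> D, giving {C, D} and {A, B, C, E, F}.
{C, D} is in BCNF.
{A, B, C, E, F}: {C, F} determines {C, E, F} here but is not a superkey — split on C, F -> E, giving {C, E, F} and {A, B, C, F}.
{C, E, F} is in BCNF.
{A, B, C, F} is in BCNF.

{A, B, C, F}; {C, D}; {C, E, F}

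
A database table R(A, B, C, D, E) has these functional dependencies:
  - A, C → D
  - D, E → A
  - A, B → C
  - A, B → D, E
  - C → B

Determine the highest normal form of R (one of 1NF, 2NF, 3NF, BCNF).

Candidate keys: {A, B}, {A, C}, {B, D, E}, {C, D, E}. Prime attributes: {A, B, C, D, E}.
D, E → A breaks BCNF: {D, E}⁺ = {A, D, E}, so {D, E} is not a superkey.
Its right-hand attributes {A} are all prime, as are those of every other non-superkey FD — the relation is in 3NF.

3NF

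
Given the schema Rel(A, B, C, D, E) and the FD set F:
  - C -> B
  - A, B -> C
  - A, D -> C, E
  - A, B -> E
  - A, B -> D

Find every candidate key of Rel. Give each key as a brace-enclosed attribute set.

{A, B}, {A, C}, {A, D}

{A} never appears on the right of any FD, so every key must include it.
Closure of {A, B} is {A, B, C, D, E}, the whole schema; {A, B} is a candidate key.
Closure of {A, C} is {A, B, C, D, E}, the whole schema; {A, C} is a candidate key.
Closure of {A, D} is {A, B, C, D, E}, the whole schema; {A, D} is a candidate key.
These are minimal and exhaustive — every other superkey contains one of them.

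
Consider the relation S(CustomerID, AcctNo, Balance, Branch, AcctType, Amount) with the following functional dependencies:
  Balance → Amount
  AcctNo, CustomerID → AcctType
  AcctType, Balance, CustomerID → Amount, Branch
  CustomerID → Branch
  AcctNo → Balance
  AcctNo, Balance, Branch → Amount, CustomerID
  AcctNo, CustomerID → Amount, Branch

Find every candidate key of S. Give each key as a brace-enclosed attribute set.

Attributes never on any right-hand side: {AcctNo} — every candidate key must contain it.
{AcctNo, Branch} is a candidate key since {AcctNo, Branch}⁺ = {AcctNo, AcctType, Amount, Balance, Branch, CustomerID} covers every attribute.
{AcctNo, CustomerID} is a candidate key since {AcctNo, CustomerID}⁺ = {AcctNo, AcctType, Amount, Balance, Branch, CustomerID} covers every attribute.
Any other superkey properly contains one of these, so there are no further candidate keys.

{AcctNo, Branch}, {AcctNo, CustomerID}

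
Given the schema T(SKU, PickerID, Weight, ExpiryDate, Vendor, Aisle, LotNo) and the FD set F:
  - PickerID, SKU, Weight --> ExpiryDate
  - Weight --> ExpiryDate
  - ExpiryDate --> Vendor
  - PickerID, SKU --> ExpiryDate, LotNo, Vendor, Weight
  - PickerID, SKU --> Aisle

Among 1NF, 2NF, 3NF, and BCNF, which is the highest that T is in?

2NF

Candidate key: {PickerID, SKU}. Prime attributes: {PickerID, SKU}.
Weight --> ExpiryDate: {Weight}⁺ = {ExpiryDate, Vendor, Weight}, which is not all of the attributes, so the left side is not a superkey — BCNF is violated.
Because {ExpiryDate} is non-prime and the left side of Weight --> ExpiryDate is not a superkey, the relation is not in 3NF.
Checking every proper subset of each key, none determines a non-prime attribute — 2NF is satisfied.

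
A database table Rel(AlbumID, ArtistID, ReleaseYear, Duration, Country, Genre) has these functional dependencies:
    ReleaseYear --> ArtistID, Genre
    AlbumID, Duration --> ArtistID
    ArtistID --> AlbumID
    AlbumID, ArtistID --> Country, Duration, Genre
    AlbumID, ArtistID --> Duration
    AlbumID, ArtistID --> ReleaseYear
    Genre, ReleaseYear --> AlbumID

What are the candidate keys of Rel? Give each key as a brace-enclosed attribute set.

{ArtistID}⁺ = {AlbumID, ArtistID, Country, Duration, Genre, ReleaseYear} — all of the relation — so {ArtistID} is a candidate key.
{ReleaseYear}⁺ = {AlbumID, ArtistID, Country, Duration, Genre, ReleaseYear} — all of the relation — so {ReleaseYear} is a candidate key.
{AlbumID, Duration}⁺ = {AlbumID, ArtistID, Country, Duration, Genre, ReleaseYear} — all of the relation — so {AlbumID, Duration} is a candidate key.
These are minimal and exhaustive — every other superkey contains one of them.

{AlbumID, Duration}, {ArtistID}, {ReleaseYear}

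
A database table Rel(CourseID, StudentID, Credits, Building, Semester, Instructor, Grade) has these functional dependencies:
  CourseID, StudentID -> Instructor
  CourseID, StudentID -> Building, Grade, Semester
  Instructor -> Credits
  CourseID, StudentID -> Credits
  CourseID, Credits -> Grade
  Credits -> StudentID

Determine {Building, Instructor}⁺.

Start with {Building, Instructor}.
Instructor -> Credits applies; add {Credits} → now {Building, Credits, Instructor}.
Credits -> StudentID applies; add {StudentID} → now {Building, Credits, Instructor, StudentID}.
No further FD applies.

{Building, Credits, Instructor, StudentID}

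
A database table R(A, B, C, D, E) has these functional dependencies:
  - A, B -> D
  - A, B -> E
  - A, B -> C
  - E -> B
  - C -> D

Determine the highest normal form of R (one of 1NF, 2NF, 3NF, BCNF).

Candidate keys: {A, B}, {A, E}. Prime attributes: {A, B, E}.
E -> B: {E}⁺ = {B, E}, which is not all of the attributes, so the left side is not a superkey — BCNF is violated.
C -> D has non-prime {D} on the right and a non-superkey on the left, so 3NF fails.
Checking every proper subset of each key, none determines a non-prime attribute — 2NF is satisfied.

2NF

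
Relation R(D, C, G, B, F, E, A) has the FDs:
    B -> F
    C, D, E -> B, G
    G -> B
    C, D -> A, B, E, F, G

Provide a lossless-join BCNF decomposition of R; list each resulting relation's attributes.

{A, C, D, E, G}; {B, F}; {B, G}

Candidate key of the original relation: {C, D}.
Within {A, B, C, D, E, F, G}: {B}⁺ ∩ {A, B, C, D, E, F, G} = {B, F}, not the whole set, so B -> F violates BCNF; decompose into {B, F} and {A, B, C, D, E, G}.
{B, F}: every determinant is a superkey — BCNF.
Within {A, B, C, D, E, G}: {G}⁺ ∩ {A, B, C, D, E, G} = {B, G}, not the whole set, so G -> B violates BCNF; decompose into {B, G} and {A, C, D, E, G}.
{B, G}: every determinant is a superkey — BCNF.
{A, C, D, E, G}: every determinant is a superkey — BCNF.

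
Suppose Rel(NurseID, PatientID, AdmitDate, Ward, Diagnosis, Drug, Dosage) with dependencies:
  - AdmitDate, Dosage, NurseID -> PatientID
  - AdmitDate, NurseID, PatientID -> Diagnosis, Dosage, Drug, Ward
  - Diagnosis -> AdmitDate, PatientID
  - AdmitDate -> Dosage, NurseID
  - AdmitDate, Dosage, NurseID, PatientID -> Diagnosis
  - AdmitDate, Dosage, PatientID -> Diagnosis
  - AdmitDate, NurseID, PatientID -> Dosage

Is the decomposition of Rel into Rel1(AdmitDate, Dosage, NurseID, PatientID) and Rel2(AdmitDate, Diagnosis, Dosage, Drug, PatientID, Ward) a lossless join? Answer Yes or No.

Yes

Rel1 ∩ Rel2 = {AdmitDate, Dosage, PatientID}; its closure under F is {AdmitDate, Diagnosis, Dosage, Drug, NurseID, PatientID, Ward}.
Since Rel1 ⊆ {AdmitDate, Diagnosis, Dosage, Drug, NurseID, PatientID, Ward}, the intersection is a superkey of Rel1; the decomposition is lossless.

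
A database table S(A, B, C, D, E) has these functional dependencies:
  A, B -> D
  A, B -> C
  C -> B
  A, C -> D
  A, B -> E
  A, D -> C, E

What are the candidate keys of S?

{A} never appears on the right of any FD, so every key must include it.
{A, B}⁺ = {A, B, C, D, E}, which is every attribute, so {A, B} is a candidate key.
{A, C}⁺ = {A, B, C, D, E}, which is every attribute, so {A, C} is a candidate key.
{A, D}⁺ = {A, B, C, D, E}, which is every attribute, so {A, D} is a candidate key.
These are minimal and exhaustive — every other superkey contains one of them.

{A, B}, {A, C}, {A, D}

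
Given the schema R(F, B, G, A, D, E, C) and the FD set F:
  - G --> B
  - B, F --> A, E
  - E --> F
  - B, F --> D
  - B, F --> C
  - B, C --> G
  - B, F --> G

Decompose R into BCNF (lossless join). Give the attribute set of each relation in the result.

{A, C, D, E, G}; {B, G}; {E, F}

Candidate keys of the original relation: {B, E}, {B, F}, {E, G}, {F, G}.
In {A, B, C, D, E, F, G}, {G} is not a superkey ({G}⁺ restricted to this set is {B, G}), so split on G --> B into {B, G} and {A, C, D, E, F, G}.
{B, G} has no BCNF violation.
In {A, C, D, E, F, G}, {E} is not a superkey ({E}⁺ restricted to this set is {E, F}), so split on E --> F into {E, F} and {A, C, D, E, G}.
{E, F} has no BCNF violation.
{A, C, D, E, G} has no BCNF violation.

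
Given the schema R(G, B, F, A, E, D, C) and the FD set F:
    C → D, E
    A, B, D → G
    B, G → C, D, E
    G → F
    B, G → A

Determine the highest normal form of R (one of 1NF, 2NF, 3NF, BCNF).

Candidate keys: {A, B, C}, {A, B, D}, {B, G}. Prime attributes: {A, B, C, D, G}.
C → D, E breaks BCNF: {C}⁺ = {C, D, E}, so {C} is not a superkey.
Because {E} is non-prime and the left side of C → D, E is not a superkey, the relation is not in 3NF.
Since {G} ⊂ {B, G} and {G}⁺ ⊇ {F} with {F} non-prime, there is a partial dependency; 2NF fails.

1NF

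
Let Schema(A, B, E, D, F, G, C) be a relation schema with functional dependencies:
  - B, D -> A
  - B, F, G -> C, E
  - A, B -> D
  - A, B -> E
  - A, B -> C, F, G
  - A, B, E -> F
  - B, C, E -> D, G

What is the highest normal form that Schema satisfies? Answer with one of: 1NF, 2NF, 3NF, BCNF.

Candidate keys: {A, B}, {B, C, E}, {B, D}, {B, F, G}. Prime attributes: {A, B, C, D, E, F, G}.
Each dependency's left side is a superkey — BCNF holds.

BCNF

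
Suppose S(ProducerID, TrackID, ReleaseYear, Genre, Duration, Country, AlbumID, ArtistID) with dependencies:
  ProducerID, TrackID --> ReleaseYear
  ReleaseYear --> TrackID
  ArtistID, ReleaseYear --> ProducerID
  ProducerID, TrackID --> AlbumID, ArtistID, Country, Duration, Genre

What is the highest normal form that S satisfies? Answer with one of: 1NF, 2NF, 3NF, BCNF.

Candidate keys: {ArtistID, ReleaseYear}, {ProducerID, ReleaseYear}, {ProducerID, TrackID}. Prime attributes: {ArtistID, ProducerID, ReleaseYear, TrackID}.
ReleaseYear --> TrackID breaks BCNF: {ReleaseYear}⁺ = {ReleaseYear, TrackID}, so {ReleaseYear} is not a superkey.
But every attribute on its right side ({TrackID}) is prime, and the same holds for every other non-superkey FD, so 3NF still holds.

3NF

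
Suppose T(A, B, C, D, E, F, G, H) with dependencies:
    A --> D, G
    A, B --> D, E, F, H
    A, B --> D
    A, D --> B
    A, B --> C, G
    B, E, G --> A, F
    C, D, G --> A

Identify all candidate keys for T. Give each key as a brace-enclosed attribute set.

{A}⁺ = {A, B, C, D, E, F, G, H} — all of the relation — so {A} is a candidate key.
{B, E, G}⁺ = {A, B, C, D, E, F, G, H} — all of the relation — so {B, E, G} is a candidate key.
{C, D, G}⁺ = {A, B, C, D, E, F, G, H} — all of the relation — so {C, D, G} is a candidate key.
Any other superkey properly contains one of these, so there are no further candidate keys.

{A}, {B, E, G}, {C, D, G}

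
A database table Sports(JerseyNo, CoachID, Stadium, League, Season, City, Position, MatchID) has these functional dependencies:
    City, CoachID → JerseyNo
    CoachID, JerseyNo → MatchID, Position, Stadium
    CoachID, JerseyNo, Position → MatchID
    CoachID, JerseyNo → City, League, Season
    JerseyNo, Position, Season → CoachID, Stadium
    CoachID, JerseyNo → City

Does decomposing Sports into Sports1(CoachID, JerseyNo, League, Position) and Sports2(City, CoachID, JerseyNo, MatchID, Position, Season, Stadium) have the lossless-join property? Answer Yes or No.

Yes

The shared attributes are {CoachID, JerseyNo, Position} and {CoachID, JerseyNo, Position}⁺ = {City, CoachID, JerseyNo, League, MatchID, Position, Season, Stadium}.
Since Sports1 ⊆ {City, CoachID, JerseyNo, League, MatchID, Position, Season, Stadium}, the intersection is a superkey of Sports1; the decomposition is lossless.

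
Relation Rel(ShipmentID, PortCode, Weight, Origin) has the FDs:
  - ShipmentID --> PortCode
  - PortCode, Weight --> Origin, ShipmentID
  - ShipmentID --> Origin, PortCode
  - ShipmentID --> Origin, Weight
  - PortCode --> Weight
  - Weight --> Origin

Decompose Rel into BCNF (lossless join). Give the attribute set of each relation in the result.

Candidate keys of the original relation: {PortCode}, {ShipmentID}.
Within {Origin, PortCode, ShipmentID, Weight}: {Weight}⁺ ∩ {Origin, PortCode, ShipmentID, Weight} = {Origin, Weight}, not the whole set, so Weight --> Origin violates BCNF; decompose into {Origin, Weight} and {PortCode, ShipmentID, Weight}.
{Origin, Weight}: every determinant is a superkey — BCNF.
{PortCode, ShipmentID, Weight}: every determinant is a superkey — BCNF.

{Origin, Weight}; {PortCode, ShipmentID, Weight}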